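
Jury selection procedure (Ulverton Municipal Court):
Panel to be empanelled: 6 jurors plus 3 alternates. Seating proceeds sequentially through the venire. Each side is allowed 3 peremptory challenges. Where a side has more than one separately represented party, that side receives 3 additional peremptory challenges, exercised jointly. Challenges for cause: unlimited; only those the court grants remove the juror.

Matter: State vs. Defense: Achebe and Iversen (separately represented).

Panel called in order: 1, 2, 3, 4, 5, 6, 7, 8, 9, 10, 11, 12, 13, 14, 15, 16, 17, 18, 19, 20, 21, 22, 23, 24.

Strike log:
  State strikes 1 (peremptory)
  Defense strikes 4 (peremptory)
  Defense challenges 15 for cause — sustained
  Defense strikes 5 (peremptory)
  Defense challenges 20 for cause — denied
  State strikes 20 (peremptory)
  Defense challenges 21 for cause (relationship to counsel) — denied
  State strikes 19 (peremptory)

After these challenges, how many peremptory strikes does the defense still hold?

Defense allotment: 3 base + 3 multi-party = 6.
Defense peremptories used: #4, #5 — 2 (for-cause on #15, #20, #21 don't count).
Remaining: 6 − 2 = 4.

4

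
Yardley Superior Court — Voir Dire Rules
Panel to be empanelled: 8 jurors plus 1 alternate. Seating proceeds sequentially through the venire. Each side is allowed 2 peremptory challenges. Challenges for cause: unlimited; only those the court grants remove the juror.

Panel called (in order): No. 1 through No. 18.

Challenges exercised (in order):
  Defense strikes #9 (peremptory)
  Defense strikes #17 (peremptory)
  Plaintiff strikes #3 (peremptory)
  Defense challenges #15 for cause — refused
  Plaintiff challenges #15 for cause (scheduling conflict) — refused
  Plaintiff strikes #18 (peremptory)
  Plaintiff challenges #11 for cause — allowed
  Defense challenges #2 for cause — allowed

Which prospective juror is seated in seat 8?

12

Removed: #2, #3, #9, #11, #17, #18. (#15 stays — for-cause denied.)
Seating in order: seats 1–8 → #1, #4, #5, #6, #7, #8, #10, #12; alternates → #13.
So seat 8 is #12.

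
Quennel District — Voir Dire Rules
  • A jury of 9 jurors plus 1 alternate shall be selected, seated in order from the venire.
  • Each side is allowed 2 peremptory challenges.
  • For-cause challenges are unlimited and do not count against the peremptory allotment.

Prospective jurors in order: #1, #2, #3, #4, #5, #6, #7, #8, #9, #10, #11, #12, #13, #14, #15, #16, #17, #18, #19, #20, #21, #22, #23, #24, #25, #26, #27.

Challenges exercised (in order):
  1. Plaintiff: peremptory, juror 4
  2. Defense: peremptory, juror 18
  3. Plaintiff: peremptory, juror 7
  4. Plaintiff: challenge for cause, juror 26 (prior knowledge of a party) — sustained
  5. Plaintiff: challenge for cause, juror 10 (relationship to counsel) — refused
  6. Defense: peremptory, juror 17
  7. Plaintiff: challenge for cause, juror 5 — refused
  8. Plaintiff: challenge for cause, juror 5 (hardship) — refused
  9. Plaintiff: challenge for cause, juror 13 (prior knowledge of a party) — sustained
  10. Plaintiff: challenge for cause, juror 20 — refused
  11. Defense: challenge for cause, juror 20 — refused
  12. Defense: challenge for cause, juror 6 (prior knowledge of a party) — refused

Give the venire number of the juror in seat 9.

Removed: #4, #7, #13, #17, #18, #26. (#5, #6, #10, #20 stay — for-cause denied.)
Seating in order: seats 1–9 → #1, #2, #3, #5, #6, #8, #9, #10, #11; alternates → #12.
So seat 9 is #11.

11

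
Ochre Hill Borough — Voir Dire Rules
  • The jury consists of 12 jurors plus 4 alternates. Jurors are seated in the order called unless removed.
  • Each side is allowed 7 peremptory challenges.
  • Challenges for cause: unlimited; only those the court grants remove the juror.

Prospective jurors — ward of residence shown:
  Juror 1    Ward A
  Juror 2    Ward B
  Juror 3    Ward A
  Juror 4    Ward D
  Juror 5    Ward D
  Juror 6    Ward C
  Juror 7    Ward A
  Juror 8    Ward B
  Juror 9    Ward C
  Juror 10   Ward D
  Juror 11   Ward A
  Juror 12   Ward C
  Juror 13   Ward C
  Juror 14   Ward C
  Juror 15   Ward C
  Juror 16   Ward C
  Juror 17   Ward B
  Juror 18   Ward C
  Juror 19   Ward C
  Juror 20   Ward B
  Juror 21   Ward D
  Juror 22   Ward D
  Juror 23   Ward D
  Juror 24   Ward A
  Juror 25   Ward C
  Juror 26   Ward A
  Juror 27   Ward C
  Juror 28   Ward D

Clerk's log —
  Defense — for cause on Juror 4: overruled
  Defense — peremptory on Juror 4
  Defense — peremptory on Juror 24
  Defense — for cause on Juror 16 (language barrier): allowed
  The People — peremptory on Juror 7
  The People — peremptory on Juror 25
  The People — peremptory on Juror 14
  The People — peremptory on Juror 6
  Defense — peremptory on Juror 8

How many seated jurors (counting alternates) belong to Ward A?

3

Removed: #4, #6, #7, #8, #14, #16, #24, #25.
Seated (16 incl. alternates): #1, #2, #3, #5, #9, #10, #11, #12, #13, #15, #17, #18, #19, #20, #21, #22.
Of those, in Ward A: #1, #3, #11 → 3.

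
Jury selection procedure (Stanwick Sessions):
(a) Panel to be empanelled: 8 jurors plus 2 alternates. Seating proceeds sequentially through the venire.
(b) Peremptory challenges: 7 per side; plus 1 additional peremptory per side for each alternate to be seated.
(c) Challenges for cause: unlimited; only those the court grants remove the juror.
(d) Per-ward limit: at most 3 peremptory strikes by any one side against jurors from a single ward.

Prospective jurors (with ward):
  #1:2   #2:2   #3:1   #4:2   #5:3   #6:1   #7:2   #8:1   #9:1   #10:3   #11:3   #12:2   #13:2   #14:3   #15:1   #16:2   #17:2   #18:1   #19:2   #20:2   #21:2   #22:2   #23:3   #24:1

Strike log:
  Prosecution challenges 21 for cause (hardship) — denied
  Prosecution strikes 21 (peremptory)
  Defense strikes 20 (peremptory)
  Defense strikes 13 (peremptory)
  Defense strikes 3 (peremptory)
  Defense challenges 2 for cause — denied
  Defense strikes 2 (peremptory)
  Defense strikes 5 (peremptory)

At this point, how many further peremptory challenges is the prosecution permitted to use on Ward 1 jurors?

3

Prosecution peremptories so far: #21 — 1 of 9 used, 8 left overall.
Against Ward 1: none yet — per-ward cap 3 leaves 3.
Binding limit: min(8, 3) = 3.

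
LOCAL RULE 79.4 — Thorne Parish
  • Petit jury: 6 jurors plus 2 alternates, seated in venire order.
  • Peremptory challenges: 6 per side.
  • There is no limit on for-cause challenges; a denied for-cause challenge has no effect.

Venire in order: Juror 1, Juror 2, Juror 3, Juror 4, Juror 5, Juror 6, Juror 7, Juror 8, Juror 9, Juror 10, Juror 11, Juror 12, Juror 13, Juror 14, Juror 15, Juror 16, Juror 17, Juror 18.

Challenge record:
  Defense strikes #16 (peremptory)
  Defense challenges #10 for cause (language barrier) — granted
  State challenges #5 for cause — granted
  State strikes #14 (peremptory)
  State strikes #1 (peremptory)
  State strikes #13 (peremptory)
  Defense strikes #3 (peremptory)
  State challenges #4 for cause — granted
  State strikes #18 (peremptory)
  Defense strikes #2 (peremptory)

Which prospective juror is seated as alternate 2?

17

Removed: #1, #2, #3, #4, #5, #10, #13, #14, #16, #18.
Filling seats in venire order through position 8: #6, #7, #8, #9, #11, #12, #15, #17.
So alternate 2 is #17.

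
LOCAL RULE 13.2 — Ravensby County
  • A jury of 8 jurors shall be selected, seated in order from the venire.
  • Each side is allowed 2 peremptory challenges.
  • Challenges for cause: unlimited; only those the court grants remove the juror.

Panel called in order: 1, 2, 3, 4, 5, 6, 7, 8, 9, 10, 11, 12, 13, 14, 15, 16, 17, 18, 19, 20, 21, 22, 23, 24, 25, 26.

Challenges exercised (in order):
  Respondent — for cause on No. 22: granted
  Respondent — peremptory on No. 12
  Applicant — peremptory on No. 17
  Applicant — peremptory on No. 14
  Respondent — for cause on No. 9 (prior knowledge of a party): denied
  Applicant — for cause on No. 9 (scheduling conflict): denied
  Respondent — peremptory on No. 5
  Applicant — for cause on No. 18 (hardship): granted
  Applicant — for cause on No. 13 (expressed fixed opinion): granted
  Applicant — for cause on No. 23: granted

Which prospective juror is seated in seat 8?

9

Removed: #5, #12, #13, #14, #17, #18, #22, #23. (#9 stays — for-cause denied.)
Filling seats in venire order through position 8: #1, #2, #3, #4, #6, #7, #8, #9.
So seat 8 is #9.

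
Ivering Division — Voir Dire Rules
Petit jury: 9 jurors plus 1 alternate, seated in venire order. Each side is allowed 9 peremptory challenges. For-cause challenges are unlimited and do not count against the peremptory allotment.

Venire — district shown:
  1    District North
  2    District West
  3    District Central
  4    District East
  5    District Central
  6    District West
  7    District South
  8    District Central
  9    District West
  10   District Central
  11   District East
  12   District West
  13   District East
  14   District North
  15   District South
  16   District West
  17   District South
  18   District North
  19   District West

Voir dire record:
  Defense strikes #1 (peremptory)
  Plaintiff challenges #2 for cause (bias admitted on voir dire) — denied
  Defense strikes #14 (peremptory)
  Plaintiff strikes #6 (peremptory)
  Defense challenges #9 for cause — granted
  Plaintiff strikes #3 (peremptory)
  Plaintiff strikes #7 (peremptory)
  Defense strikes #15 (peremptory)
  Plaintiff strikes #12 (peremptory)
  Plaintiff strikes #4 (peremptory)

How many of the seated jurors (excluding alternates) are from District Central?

Removed: #1, #3, #4, #6, #7, #9, #12, #14, #15.
Seated jurors 1–9: #2, #5, #8, #10, #11, #13, #16, #17, #18 (alternates #19 not counted).
Of those, in District Central: #5, #8, #10 → 3.

3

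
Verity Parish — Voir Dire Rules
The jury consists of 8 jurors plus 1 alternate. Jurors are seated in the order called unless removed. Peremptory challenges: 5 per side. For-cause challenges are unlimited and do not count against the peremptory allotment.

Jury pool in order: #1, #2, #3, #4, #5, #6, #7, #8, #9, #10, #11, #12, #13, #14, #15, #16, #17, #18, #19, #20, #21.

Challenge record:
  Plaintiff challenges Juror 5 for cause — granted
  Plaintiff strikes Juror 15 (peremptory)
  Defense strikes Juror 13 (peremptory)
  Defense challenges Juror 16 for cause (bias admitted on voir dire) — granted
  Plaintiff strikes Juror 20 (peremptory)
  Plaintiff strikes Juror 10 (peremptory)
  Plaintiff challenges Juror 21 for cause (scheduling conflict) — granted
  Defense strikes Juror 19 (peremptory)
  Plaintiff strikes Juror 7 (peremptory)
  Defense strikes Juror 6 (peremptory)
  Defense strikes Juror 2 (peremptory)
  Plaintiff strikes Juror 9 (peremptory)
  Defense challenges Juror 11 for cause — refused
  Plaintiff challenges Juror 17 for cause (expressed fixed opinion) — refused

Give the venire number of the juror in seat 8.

Removed: #2, #5, #6, #7, #9, #10, #13, #15, #16, #19, #20, #21. (#11, #17 stay — for-cause denied.)
Seating in order: seats 1–8 → #1, #3, #4, #8, #11, #12, #14, #17; alternates → #18.
So seat 8 is #17.

17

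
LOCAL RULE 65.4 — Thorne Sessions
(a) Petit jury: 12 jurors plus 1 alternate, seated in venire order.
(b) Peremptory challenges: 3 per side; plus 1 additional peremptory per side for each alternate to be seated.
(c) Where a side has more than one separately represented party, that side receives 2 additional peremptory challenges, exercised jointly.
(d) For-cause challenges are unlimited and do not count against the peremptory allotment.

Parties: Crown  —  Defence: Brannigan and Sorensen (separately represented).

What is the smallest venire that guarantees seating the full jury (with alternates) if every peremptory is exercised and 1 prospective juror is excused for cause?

Seats to fill: 12 + 1 alternates = 13.
Peremptories — Crown: 3 + 1×1 = 4; Defence: 3 + 1×1 + 2 = 6; total 10.
For-cause removals: 1.
Minimum venire: 13 + 10 + 1 = 24.

24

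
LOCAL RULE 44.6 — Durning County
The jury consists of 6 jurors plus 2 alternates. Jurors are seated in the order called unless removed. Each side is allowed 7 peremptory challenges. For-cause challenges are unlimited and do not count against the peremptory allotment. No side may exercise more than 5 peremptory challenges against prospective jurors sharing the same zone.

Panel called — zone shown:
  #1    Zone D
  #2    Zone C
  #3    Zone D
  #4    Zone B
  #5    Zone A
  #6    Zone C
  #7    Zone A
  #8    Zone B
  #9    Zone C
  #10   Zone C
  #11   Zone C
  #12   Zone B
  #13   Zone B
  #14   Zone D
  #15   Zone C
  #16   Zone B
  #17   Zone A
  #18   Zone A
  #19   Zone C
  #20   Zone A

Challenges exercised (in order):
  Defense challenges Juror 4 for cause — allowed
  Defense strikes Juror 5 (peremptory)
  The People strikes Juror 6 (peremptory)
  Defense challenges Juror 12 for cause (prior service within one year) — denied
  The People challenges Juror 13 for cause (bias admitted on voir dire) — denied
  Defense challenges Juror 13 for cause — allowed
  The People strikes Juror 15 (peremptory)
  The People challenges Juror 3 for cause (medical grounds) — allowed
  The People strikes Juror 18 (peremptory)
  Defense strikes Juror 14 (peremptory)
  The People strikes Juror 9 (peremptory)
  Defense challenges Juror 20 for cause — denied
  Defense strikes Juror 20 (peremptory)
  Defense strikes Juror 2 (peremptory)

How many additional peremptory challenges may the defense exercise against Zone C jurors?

3

Defense peremptories so far: #5, #14, #20, #2 — 4 of 7 used, 3 left overall.
Against Zone C: #2 — 1 used; per-zone cap 5 leaves 4.
Binding limit: min(3, 4) = 3.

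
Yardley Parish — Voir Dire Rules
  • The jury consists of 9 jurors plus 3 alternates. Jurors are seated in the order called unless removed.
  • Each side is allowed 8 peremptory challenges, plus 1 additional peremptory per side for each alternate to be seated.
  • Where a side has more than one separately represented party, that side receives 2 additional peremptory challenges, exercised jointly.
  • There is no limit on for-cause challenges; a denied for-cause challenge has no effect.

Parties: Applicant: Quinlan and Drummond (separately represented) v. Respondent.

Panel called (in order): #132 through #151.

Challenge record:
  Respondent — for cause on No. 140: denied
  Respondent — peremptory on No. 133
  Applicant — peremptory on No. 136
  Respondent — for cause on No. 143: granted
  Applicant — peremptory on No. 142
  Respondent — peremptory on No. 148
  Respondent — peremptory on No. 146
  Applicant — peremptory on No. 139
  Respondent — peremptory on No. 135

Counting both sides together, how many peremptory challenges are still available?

17

Applicant allotment: 8 base + 1 × 3 alternates + 2 multi-party = 13. Respondent allotment: 8 base + 1 × 3 alternates = 11.
Applicant peremptories used: #136, #142, #139 — 3.
Respondent peremptories used: #133, #148, #146, #135 — 4 (for-cause on #140, #143 don't count).
Remaining: (13 − 3) + (11 − 4) = 17.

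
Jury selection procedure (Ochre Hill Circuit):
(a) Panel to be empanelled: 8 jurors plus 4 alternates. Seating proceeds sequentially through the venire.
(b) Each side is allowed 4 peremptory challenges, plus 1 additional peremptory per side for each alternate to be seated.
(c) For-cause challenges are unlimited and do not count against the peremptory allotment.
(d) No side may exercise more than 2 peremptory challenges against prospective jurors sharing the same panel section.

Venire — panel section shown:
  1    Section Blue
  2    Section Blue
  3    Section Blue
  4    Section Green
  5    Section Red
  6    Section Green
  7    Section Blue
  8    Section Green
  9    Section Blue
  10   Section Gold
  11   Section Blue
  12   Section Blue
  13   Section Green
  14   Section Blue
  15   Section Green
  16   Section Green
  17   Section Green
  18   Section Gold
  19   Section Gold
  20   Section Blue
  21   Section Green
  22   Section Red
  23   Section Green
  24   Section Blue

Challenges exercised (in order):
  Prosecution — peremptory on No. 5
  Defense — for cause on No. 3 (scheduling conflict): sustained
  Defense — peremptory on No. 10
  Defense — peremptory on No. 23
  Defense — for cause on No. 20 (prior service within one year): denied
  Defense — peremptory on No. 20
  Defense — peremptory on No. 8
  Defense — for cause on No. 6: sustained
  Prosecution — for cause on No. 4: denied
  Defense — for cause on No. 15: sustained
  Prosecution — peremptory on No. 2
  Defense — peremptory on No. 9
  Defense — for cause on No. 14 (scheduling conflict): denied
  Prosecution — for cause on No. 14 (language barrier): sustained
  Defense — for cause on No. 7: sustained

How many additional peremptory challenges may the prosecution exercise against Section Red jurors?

1

Prosecution peremptories so far: #5, #2 — 2 of 8 used, 6 left overall.
Against Section Red: #5 — 1 used; per-section cap 2 leaves 1.
Binding limit: min(6, 1) = 1.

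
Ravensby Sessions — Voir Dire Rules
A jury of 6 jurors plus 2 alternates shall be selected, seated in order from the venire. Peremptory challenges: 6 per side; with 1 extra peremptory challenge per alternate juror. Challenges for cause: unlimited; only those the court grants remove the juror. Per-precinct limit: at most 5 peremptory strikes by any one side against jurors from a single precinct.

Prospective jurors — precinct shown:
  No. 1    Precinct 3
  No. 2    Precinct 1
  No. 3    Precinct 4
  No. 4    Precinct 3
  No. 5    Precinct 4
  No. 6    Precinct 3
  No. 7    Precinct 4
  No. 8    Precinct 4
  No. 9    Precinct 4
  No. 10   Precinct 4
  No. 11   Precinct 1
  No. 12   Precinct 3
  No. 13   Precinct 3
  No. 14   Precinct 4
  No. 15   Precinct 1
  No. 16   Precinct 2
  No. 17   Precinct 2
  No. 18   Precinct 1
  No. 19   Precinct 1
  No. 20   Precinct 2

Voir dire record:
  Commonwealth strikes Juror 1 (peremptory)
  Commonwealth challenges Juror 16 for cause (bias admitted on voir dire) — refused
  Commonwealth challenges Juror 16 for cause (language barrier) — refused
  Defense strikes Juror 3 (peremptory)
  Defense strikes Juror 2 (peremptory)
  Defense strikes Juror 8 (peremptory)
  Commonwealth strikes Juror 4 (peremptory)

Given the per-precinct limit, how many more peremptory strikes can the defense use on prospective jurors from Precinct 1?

4

Defense peremptories so far: #3, #2, #8 — 3 of 8 used, 5 left overall.
Against Precinct 1: #2 — 1 used; per-precinct cap 5 leaves 4.
Binding limit: min(5, 4) = 4.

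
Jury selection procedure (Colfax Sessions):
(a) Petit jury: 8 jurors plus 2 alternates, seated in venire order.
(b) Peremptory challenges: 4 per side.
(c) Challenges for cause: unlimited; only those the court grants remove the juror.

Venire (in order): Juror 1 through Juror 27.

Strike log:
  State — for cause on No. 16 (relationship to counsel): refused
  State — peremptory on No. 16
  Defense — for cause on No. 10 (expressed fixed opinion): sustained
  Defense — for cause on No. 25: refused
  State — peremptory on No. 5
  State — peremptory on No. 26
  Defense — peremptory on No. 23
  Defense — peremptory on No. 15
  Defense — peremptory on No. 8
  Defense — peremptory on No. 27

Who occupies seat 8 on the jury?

11

Removed: #5, #8, #10, #15, #16, #23, #26, #27. (#25 stays — for-cause denied.)
Seating in order: seats 1–8 → #1, #2, #3, #4, #6, #7, #9, #11; alternates → #12, #13.
So seat 8 is #11.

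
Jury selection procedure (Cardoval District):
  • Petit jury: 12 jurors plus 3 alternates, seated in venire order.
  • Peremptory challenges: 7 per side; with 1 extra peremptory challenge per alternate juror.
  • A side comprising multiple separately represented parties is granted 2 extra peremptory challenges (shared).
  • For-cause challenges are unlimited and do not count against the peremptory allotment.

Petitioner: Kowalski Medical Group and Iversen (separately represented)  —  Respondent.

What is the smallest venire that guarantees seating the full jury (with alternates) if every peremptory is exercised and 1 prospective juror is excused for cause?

38

Seats to fill: 12 + 3 alternates = 15.
Peremptories — Petitioner: 7 + 1×3 + 2 = 12; Respondent: 7 + 1×3 = 10; total 22.
For-cause removals: 1.
Minimum venire: 15 + 22 + 1 = 38.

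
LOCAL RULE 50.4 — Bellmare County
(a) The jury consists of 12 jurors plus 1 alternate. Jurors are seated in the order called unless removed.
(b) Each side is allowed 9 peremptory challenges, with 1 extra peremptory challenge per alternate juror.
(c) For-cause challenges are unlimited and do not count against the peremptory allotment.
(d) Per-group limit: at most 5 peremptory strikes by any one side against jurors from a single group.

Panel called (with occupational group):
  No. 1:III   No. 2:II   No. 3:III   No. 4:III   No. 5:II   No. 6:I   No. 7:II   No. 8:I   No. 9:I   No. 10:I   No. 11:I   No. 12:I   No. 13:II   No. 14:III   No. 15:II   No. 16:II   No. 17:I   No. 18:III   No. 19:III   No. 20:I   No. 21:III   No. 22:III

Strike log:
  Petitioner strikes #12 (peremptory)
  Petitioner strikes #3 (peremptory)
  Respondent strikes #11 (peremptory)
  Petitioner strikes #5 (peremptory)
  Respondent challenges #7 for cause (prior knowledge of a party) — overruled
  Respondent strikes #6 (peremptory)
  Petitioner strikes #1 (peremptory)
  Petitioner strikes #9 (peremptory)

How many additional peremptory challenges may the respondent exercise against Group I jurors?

Respondent peremptories so far: #11, #6 — 2 of 10 used, 8 left overall.
Against Group I: #11, #6 — 2 used; per-group cap 5 leaves 3.
Binding limit: min(8, 3) = 3.

3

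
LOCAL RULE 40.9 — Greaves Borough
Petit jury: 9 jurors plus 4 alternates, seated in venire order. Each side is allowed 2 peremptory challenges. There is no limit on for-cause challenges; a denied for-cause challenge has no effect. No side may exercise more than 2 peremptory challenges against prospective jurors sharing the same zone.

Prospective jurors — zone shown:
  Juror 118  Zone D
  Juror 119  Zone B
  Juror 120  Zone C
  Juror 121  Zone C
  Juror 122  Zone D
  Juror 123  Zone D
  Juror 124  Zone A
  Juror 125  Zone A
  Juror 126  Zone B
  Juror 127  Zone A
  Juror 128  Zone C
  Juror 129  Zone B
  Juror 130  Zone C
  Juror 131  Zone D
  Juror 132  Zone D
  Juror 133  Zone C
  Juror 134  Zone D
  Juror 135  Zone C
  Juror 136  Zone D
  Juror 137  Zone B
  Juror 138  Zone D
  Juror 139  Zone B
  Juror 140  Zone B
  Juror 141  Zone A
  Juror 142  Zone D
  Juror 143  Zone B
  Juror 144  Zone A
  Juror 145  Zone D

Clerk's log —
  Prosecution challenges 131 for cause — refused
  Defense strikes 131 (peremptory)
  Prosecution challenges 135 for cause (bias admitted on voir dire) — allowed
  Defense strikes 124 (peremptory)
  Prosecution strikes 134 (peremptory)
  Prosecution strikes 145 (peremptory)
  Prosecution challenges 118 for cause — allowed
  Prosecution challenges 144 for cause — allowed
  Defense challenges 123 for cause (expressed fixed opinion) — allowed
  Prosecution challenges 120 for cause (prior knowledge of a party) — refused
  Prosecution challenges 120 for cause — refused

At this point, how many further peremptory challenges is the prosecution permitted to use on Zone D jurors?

0

Prosecution peremptories so far: #134, #145 — 2 of 2 used, 0 left overall.
Against Zone D: #134, #145 — 2 used; per-zone cap 2 leaves 0.
Binding limit: min(0, 0) = 0.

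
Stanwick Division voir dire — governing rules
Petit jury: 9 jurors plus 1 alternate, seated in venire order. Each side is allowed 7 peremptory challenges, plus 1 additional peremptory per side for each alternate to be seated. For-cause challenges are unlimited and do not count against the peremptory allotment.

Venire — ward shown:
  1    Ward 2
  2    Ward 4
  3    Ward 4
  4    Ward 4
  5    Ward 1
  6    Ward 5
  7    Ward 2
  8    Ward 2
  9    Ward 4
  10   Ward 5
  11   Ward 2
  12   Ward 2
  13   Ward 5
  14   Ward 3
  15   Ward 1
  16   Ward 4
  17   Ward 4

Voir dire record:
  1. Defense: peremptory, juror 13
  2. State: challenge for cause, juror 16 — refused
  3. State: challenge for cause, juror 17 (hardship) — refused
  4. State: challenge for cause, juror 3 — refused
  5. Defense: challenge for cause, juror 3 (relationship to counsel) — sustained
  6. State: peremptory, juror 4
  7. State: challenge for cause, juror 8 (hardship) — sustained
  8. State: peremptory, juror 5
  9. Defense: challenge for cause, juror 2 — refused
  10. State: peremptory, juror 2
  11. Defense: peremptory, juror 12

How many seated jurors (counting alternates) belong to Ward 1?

Removed: #2, #3, #4, #5, #8, #12, #13.
Seated (10 incl. alternates): #1, #6, #7, #9, #10, #11, #14, #15, #16, #17.
Of those, in Ward 1: #15 → 1.

1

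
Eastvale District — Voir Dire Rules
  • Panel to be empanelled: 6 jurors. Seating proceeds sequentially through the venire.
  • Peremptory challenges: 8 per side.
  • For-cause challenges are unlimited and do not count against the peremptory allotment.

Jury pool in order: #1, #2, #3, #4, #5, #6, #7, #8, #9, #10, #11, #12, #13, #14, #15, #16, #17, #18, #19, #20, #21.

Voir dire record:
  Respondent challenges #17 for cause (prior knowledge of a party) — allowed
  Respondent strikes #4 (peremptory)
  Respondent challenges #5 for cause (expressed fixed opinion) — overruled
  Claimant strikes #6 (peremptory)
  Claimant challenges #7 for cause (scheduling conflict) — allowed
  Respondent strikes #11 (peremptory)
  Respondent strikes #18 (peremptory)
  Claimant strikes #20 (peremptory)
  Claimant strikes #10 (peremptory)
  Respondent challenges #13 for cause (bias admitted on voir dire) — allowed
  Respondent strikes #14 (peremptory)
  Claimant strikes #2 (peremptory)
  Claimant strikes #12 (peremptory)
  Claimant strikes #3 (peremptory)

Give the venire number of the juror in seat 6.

16

Removed: #2, #3, #4, #6, #7, #10, #11, #12, #13, #14, #17, #18, #20. (#5 stays — for-cause denied.)
Filling seats in venire order through position 6: #1, #5, #8, #9, #15, #16.
So seat 6 is #16.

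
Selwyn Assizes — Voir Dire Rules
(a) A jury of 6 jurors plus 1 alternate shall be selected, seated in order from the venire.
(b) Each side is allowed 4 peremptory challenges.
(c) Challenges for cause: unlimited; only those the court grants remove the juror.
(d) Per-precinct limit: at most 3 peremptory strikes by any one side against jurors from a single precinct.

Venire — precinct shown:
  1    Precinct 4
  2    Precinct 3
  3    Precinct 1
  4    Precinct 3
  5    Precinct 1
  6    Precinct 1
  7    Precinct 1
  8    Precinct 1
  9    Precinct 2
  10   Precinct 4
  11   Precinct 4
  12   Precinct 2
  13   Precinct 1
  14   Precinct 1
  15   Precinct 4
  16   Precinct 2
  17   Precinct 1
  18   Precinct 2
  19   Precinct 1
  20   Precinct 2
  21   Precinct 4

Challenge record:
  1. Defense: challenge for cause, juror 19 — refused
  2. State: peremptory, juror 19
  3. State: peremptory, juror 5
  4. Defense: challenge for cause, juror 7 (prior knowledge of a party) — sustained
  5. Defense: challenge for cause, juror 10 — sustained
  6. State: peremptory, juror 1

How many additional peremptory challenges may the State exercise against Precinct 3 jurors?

1

State peremptories so far: #19, #5, #1 — 3 of 4 used, 1 left overall.
Against Precinct 3: none yet — per-precinct cap 3 leaves 3.
Binding limit: min(1, 3) = 1.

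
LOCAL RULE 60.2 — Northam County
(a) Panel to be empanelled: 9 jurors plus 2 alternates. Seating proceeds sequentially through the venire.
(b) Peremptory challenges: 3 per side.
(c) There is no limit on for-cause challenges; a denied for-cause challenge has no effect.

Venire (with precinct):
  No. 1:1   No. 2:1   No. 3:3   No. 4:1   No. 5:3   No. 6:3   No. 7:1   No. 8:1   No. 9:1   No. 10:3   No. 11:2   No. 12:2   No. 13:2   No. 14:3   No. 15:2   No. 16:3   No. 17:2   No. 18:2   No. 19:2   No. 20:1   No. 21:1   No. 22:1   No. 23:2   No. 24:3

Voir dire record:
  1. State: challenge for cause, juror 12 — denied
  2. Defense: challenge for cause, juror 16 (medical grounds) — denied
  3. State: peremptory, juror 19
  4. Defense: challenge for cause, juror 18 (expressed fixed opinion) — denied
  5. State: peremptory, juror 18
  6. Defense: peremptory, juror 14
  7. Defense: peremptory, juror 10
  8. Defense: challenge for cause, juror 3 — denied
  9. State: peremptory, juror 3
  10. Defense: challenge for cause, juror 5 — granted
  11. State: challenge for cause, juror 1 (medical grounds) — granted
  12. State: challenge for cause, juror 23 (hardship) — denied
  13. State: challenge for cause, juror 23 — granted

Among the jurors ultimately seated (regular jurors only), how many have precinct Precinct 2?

Removed: #1, #3, #5, #10, #14, #18, #19, #23.
Seated jurors 1–9: #2, #4, #6, #7, #8, #9, #11, #12, #13 (alternates #15, #16 not counted).
Of those, in Precinct 2: #11, #12, #13 → 3.

3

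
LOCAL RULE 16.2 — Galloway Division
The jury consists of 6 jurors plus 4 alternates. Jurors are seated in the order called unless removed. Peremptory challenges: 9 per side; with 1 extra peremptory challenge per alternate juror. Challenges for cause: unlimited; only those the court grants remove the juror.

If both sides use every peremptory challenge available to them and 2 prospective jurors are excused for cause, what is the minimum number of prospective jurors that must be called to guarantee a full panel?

38

Seats to fill: 6 + 4 alternates = 10.
Peremptories: 9 + 1×4 = 13 per side × 2 sides = 26.
For-cause removals: 2.
Minimum venire: 10 + 26 + 2 = 38.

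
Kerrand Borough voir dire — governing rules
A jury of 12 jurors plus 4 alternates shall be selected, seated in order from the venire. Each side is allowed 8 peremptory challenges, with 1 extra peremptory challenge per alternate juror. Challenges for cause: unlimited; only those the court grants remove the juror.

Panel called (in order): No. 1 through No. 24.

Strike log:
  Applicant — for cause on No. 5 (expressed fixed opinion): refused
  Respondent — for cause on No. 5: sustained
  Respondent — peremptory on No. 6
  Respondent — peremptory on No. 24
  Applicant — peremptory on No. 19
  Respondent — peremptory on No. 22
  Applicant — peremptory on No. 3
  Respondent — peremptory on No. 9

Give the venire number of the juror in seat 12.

16

Removed: #3, #5, #6, #9, #19, #22, #24.
Seating in order: seats 1–12 → #1, #2, #4, #7, #8, #10, #11, #12, #13, #14, #15, #16; alternates → #17, #18, #20, #21.
So seat 12 is #16.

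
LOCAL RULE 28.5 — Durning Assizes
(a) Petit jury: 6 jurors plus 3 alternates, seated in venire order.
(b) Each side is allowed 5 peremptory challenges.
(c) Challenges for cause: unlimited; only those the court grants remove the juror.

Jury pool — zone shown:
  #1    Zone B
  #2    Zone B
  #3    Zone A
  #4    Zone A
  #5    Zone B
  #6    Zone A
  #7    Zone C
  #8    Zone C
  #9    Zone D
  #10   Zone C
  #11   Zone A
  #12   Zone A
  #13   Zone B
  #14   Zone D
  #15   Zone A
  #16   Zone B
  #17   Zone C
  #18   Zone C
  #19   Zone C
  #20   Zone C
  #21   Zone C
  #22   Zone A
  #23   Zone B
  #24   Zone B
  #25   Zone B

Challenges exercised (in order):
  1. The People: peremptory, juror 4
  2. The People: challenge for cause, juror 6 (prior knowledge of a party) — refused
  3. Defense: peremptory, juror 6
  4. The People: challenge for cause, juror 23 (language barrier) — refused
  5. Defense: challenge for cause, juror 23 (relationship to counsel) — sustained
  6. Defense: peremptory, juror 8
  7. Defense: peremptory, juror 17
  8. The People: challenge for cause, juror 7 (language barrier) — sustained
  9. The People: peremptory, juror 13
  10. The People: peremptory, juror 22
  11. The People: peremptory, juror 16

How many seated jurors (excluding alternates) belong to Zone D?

1

Removed: #4, #6, #7, #8, #13, #16, #17, #22, #23.
Seated jurors 1–6: #1, #2, #3, #5, #9, #10 (alternates #11, #12, #14 not counted).
Of those, in Zone D: #9 → 1.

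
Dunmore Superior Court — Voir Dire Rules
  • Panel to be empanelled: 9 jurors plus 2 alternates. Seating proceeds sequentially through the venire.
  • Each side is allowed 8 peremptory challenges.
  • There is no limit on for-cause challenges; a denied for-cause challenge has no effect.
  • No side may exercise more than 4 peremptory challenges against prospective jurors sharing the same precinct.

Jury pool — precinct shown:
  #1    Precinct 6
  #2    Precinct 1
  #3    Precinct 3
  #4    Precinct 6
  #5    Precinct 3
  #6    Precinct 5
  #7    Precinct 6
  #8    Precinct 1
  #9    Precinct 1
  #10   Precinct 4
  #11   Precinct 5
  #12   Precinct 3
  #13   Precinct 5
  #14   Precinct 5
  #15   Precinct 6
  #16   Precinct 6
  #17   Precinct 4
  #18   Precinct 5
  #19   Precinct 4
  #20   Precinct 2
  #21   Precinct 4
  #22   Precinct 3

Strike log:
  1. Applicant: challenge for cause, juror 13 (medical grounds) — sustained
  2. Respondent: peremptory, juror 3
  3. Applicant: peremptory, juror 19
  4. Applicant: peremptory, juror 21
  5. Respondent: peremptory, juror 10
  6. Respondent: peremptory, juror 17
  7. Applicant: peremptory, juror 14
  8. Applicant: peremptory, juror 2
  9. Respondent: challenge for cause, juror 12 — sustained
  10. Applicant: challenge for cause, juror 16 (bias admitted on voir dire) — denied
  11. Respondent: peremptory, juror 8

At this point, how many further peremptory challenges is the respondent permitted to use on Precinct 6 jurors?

4

Respondent peremptories so far: #3, #10, #17, #8 — 4 of 8 used, 4 left overall.
Against Precinct 6: none yet — per-precinct cap 4 leaves 4.
Binding limit: min(4, 4) = 4.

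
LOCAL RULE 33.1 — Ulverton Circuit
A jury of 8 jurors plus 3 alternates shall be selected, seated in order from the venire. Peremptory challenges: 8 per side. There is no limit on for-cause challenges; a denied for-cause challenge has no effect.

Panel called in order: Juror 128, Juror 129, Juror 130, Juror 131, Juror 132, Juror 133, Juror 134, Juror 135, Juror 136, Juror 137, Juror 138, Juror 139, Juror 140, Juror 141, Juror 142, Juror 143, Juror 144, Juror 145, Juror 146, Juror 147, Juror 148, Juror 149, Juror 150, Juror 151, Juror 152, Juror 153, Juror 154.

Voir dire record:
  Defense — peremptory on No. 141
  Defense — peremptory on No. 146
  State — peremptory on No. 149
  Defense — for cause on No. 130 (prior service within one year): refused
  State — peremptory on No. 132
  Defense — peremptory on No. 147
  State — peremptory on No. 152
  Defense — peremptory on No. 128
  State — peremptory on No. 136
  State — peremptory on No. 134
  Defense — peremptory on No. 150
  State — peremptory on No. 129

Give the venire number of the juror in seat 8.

140

Removed: #128, #129, #132, #134, #136, #141, #146, #147, #149, #150, #152. (#130 stays — for-cause denied.)
Filling seats in venire order through position 8: #130, #131, #133, #135, #137, #138, #139, #140.
So seat 8 is #140.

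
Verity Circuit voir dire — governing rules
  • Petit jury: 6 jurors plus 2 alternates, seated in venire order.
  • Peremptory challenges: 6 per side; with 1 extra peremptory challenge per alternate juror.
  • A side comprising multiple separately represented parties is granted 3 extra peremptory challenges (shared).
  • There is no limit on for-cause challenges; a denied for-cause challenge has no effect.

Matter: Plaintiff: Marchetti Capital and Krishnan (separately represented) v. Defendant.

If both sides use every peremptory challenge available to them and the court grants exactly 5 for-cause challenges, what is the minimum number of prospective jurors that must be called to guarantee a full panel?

Seats to fill: 6 + 2 alternates = 8.
Peremptories — Plaintiff: 6 + 1×2 + 3 = 11; Defendant: 6 + 1×2 = 8; total 19.
For-cause removals: 5.
Minimum venire: 8 + 19 + 5 = 32.

32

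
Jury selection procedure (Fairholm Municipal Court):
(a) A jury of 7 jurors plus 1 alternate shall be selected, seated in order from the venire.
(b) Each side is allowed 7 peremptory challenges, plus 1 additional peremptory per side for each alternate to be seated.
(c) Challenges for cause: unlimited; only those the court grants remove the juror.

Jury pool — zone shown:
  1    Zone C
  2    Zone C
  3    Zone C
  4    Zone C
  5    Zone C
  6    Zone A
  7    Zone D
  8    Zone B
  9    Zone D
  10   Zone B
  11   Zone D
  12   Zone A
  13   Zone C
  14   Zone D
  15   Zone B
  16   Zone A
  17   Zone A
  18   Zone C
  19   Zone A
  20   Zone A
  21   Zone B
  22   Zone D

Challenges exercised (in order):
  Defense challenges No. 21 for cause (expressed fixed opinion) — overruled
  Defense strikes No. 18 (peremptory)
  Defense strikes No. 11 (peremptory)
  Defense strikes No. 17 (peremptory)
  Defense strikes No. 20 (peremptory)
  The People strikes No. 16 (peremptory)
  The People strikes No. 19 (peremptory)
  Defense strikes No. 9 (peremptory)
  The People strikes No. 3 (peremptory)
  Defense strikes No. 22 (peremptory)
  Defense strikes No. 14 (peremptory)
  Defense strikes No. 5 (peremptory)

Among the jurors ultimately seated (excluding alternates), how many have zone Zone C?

Removed: #3, #5, #9, #11, #14, #16, #17, #18, #19, #20, #22.
Seated jurors 1–7: #1, #2, #4, #6, #7, #8, #10 (alternates #12 not counted).
Of those, in Zone C: #1, #2, #4 → 3.

3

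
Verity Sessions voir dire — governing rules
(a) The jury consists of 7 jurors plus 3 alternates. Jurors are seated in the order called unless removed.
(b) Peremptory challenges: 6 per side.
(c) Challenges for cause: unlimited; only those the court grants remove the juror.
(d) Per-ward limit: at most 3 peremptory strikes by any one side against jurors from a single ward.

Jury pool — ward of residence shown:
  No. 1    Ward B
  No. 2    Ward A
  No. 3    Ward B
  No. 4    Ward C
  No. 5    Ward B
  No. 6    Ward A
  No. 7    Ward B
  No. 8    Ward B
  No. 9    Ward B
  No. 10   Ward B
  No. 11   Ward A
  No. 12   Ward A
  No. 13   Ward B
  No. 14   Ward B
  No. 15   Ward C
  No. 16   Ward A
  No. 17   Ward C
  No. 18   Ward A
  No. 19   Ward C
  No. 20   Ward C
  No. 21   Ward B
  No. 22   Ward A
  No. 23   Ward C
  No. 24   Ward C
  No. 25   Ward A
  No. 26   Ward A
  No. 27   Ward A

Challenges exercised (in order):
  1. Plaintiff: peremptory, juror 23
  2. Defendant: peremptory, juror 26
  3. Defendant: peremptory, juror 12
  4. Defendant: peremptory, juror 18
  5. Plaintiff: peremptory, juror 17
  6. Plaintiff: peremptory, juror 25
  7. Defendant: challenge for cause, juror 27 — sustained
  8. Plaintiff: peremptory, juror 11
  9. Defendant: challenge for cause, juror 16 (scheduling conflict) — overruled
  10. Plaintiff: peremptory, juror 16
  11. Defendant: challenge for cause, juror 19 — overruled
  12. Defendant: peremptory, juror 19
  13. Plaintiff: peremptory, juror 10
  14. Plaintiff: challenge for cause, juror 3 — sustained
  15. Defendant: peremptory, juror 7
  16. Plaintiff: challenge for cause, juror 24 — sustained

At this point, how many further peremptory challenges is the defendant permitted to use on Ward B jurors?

Defendant peremptories so far: #26, #12, #18, #19, #7 — 5 of 6 used, 1 left overall.
Against Ward B: #7 — 1 used; per-ward cap 3 leaves 2.
Binding limit: min(1, 2) = 1.

1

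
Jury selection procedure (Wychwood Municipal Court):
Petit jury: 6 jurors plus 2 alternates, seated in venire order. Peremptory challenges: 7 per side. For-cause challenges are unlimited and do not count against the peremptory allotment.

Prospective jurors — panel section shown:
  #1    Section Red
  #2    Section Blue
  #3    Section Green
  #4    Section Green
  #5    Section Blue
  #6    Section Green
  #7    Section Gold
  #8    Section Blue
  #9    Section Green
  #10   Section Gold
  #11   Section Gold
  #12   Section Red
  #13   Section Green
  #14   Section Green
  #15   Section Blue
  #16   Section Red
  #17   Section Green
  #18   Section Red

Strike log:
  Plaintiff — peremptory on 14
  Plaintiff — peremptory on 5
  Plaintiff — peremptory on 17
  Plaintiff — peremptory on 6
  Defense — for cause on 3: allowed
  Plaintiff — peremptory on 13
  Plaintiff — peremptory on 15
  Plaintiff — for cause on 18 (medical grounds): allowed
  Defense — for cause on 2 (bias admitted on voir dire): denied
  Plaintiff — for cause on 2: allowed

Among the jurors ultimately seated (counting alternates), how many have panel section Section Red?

Removed: #2, #3, #5, #6, #13, #14, #15, #17, #18.
Seated (8 incl. alternates): #1, #4, #7, #8, #9, #10, #11, #12.
Of those, in Section Red: #1, #12 → 2.

2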